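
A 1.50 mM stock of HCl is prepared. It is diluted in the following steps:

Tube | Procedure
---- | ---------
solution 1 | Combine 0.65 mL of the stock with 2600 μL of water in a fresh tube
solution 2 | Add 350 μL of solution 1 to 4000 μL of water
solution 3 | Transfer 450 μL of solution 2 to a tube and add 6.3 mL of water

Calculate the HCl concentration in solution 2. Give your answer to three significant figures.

Step 1: 0.65 mL + 2600 μL = 3.25 mL total → factor 3.25/0.65 = 5
Step 2: 350 μL + 4000 μL = 4350 μL total → factor 4350/350 = 12.429
Dilution factor through solution 2 = 5 × 12.429 = 62.143
[solution 2] = 1.50 mM / 62.143 = 0.0241 mM

0.0241 mM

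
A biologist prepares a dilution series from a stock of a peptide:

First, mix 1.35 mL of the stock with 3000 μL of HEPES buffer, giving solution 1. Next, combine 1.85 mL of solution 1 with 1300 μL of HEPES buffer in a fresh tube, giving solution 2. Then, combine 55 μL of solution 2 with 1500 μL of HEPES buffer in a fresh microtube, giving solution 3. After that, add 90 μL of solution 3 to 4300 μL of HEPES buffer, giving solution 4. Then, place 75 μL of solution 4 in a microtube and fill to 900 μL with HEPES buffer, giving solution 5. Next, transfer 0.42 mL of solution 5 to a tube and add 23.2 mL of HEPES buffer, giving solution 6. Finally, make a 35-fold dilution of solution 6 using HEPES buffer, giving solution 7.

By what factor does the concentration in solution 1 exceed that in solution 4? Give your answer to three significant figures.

Step 1: 1.35 mL + 3000 μL = 4.35 mL total → factor 4.35/1.35 = 3.2222
Step 2: 1.85 mL + 1300 μL = 3.15 mL total → factor 3.15/1.85 = 1.7027
Step 3: 55 μL + 1500 μL = 1555 μL total → factor 1555/55 = 28.273
Step 4: 90 μL + 4300 μL = 4390 μL total → factor 4390/90 = 48.778
Dilution factor to solution 1 = 3.2222; to solution 4 = 7566.3
[solution 1]/[solution 4] = (factor to solution 4)/(factor to solution 1) = 7566.3/3.2222 = 2.35 × 10^3

2.35 × 10^3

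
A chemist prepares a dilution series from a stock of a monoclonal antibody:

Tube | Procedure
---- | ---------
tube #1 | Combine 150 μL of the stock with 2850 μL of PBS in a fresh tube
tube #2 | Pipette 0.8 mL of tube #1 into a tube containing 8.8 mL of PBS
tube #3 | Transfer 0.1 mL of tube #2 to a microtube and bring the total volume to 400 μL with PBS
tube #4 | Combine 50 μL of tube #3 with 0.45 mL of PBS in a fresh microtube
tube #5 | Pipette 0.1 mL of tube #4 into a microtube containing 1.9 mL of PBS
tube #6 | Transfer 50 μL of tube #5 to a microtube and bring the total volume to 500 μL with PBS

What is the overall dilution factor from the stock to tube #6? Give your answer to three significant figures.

1.92 × 10^6

Step 1: 150 μL + 2850 μL = 3000 μL total → factor 3000/150 = 20
Step 2: 0.8 mL + 8.8 mL = 9.6 mL total → factor 9.6/0.8 = 12
Step 3: 0.1 mL brought to 400 μL → factor 0.4/0.1 = 4
Step 4: 50 μL + 0.45 mL = 500 μL total → factor 500/50 = 10
Step 5: 0.1 mL + 1.9 mL = 2 mL total → factor 2/0.1 = 20
Step 6: 50 μL brought to 500 μL → factor 500/50 = 10
Overall dilution factor = 20 × 12 × 4 × 10 × 20 × 10 = 1.92 × 10^6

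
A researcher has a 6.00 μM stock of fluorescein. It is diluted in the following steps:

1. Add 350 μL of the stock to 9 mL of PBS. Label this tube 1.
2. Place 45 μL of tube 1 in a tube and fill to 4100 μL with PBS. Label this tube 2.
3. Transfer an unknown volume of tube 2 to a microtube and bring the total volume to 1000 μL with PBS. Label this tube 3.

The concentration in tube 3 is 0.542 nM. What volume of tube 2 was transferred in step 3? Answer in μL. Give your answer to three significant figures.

220 μL

Step 1: 350 μL + 9 mL = 9350 μL total → factor 9350/350 = 26.714
Step 2: 45 μL brought to 4100 μL → factor 4100/45 = 91.111
Step 3: v brought to 1000 μL → factor = 1000 μL/v
Product of known-step factors = 2434
Overall factor = 6.00 μM / (0.542 nM) = 11070
Step-3 factor = 11070 / 2434 = 4.5482
v = 1000 μL / 4.5482 = 220 μL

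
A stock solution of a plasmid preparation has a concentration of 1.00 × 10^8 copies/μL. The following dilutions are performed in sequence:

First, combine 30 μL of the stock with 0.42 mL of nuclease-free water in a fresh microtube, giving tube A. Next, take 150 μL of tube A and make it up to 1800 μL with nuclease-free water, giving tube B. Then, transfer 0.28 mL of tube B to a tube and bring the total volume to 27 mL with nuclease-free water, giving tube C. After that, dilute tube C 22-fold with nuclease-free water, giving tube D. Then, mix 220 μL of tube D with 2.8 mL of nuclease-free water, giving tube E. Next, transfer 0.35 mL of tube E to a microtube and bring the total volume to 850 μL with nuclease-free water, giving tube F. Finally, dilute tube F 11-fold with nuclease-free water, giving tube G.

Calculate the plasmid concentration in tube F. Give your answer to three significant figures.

Step 1: 30 μL + 0.42 mL = 450 μL total → factor 450/30 = 15
Step 2: 150 μL brought to 1800 μL → factor 1800/150 = 12
Step 3: 0.28 mL brought to 27 mL → factor 27/0.28 = 96.429
Step 4: 22-fold → factor 22
Step 5: 220 μL + 2.8 mL = 3020 μL total → factor 3020/220 = 13.727
Step 6: 0.35 mL brought to 850 μL → factor 0.85/0.35 = 2.4286
Dilution factor through tube F = 15 × 12 × 96.429 × 22 × 13.727 × 2.4286 = 1.273 × 10^7
[tube F] = 1.00 × 10^8 copies/μL / 1.273 × 10^7 = 7.86 copies/μL

7.86 copies/μL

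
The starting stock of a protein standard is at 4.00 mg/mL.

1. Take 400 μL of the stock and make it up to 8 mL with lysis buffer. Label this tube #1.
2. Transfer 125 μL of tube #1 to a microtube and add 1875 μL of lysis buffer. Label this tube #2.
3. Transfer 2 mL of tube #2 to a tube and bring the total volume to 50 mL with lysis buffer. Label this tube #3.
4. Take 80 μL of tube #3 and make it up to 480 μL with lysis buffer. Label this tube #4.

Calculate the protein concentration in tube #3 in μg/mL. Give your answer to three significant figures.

0.500 μg/mL

Step 1: 400 μL brought to 8 mL → factor 8000/400 = 20
Step 2: 125 μL + 1875 μL = 2000 μL total → factor 2000/125 = 16
Step 3: 2 mL brought to 50 mL → factor 50/2 = 25
Dilution factor through tube #3 = 20 × 16 × 25 = 8000
[tube #3] = 4.00 mg/mL / 8000 = 0.0005000 mg/mL = 0.500 μg/mL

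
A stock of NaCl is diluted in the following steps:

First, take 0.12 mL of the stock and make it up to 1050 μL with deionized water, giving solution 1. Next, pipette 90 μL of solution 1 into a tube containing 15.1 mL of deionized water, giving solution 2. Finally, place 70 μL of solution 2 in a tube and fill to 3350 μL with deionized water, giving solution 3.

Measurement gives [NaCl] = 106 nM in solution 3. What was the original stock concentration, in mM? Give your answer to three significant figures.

7.49 mM

Step 1: 0.12 mL brought to 1050 μL → factor 1.05/0.12 = 8.75
Step 2: 90 μL + 15.1 mL = 15190 μL total → factor 15190/90 = 168.78
Step 3: 70 μL brought to 3350 μL → factor 3350/70 = 47.857
Overall dilution factor = 8.75 × 168.78 × 47.857 = 70676
Stock = 106 nM × 70676 = 7.492 × 10^6 nM = 7.49 mM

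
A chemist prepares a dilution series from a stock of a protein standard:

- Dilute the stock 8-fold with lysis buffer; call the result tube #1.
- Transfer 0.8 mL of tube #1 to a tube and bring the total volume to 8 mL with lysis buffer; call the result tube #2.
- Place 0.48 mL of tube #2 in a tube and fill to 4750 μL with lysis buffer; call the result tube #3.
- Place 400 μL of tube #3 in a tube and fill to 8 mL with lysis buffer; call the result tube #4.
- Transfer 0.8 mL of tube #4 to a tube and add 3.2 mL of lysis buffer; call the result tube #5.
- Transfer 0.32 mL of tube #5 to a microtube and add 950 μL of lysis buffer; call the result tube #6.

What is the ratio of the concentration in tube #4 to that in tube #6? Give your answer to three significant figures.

19.8

Step 1: 8-fold → factor 8
Step 2: 0.8 mL brought to 8 mL → factor 8/0.8 = 10
Step 3: 0.48 mL brought to 4750 μL → factor 4.75/0.48 = 9.8958
Step 4: 400 μL brought to 8 mL → factor 8000/400 = 20
Step 5: 0.8 mL + 3.2 mL = 4 mL total → factor 4/0.8 = 5
Step 6: 0.32 mL + 950 μL = 1.27 mL total → factor 1.27/0.32 = 3.9688
Dilution factor to tube #4 = 15833; to tube #6 = 3.1419 × 10^5
[tube #4]/[tube #6] = (factor to tube #6)/(factor to tube #4) = 3.1419 × 10^5/15833 = 19.8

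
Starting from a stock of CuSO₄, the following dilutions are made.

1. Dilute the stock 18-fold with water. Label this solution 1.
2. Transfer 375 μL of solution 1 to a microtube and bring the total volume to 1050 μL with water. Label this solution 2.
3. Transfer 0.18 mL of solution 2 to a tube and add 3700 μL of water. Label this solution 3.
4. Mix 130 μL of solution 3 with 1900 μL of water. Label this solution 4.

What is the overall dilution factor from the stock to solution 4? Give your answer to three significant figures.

1.70 × 10^4

Step 1: 18-fold → factor 18
Step 2: 375 μL brought to 1050 μL → factor 1050/375 = 2.8
Step 3: 0.18 mL + 3700 μL = 3.88 mL total → factor 3.88/0.18 = 21.556
Step 4: 130 μL + 1900 μL = 2030 μL total → factor 2030/130 = 15.615
Overall dilution factor = 18 × 2.8 × 21.556 × 15.615 = 16965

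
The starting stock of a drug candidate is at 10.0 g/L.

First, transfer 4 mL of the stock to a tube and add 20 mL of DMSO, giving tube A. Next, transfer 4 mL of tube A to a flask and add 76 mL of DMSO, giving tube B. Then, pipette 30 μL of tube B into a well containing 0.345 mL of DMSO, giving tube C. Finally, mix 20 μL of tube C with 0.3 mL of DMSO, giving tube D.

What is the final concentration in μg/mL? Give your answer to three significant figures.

Step 1: 4 mL + 20 mL = 24 mL total → factor 24/4 = 6
Step 2: 4 mL + 76 mL = 80 mL total → factor 80/4 = 20
Step 3: 30 μL + 0.345 mL = 375 μL total → factor 375/30 = 12.5
Step 4: 20 μL + 0.3 mL = 320 μL total → factor 320/20 = 16
Overall dilution factor = 6 × 20 × 12.5 × 16 = 24000
Final = 10.0 g/L / 24000 = 0.0004167 g/L = 0.417 μg/mL

0.417 μg/mL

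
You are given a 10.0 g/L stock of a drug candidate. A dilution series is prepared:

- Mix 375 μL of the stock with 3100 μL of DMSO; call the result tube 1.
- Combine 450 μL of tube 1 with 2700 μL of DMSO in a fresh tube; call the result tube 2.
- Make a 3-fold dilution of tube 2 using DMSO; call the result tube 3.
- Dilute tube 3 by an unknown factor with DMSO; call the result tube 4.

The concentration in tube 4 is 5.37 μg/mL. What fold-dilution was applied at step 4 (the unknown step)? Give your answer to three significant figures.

Step 1: 375 μL + 3100 μL = 3475 μL total → factor 3475/375 = 9.2667
Step 2: 450 μL + 2700 μL = 3150 μL total → factor 3150/450 = 7
Step 3: 3-fold → factor 3
Step 4: unknown factor x
Product of known-step factors = 194.6
Overall factor = 10.0 g/L / (5.37 μg/mL) = 1862.2
x = 1862.2 / 194.6 = 9.57

9.57-fold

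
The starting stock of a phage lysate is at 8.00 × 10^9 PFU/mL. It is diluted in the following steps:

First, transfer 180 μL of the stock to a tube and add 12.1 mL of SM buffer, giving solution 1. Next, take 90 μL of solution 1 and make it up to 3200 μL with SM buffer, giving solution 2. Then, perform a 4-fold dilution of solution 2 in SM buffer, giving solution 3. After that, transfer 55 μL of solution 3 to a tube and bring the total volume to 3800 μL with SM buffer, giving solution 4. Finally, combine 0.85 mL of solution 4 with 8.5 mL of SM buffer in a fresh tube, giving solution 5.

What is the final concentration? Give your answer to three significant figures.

1.08 × 10^3 PFU/mL

Step 1: 180 μL + 12.1 mL = 12280 μL total → factor 12280/180 = 68.222
Step 2: 90 μL brought to 3200 μL → factor 3200/90 = 35.556
Step 3: 4-fold → factor 4
Step 4: 55 μL brought to 3800 μL → factor 3800/55 = 69.091
Step 5: 0.85 mL + 8.5 mL = 9.35 mL total → factor 9.35/0.85 = 11
Overall dilution factor = 68.222 × 35.556 × 4 × 69.091 × 11 = 7.3741 × 10^6
Final = 8.00 × 10^9 PFU/mL / 7.3741 × 10^6 = 1.08 × 10^3 PFU/mL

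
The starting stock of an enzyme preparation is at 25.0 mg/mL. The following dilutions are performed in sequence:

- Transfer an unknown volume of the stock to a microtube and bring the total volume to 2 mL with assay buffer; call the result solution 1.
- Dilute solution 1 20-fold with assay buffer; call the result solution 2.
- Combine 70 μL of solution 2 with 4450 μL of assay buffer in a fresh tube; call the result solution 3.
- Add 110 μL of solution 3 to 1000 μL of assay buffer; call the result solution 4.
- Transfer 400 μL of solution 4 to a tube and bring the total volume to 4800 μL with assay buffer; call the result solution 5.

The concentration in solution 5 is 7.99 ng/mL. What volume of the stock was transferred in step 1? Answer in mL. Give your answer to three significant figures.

Step 1: v brought to 2 mL → factor = 2 mL/v
Step 2: 20-fold → factor 20
Step 3: 70 μL + 4450 μL = 4520 μL total → factor 4520/70 = 64.571
Step 4: 110 μL + 1000 μL = 1110 μL total → factor 1110/110 = 10.091
Step 5: 400 μL brought to 4800 μL → factor 4800/400 = 12
Product of known-step factors = 1.5638 × 10^5
Overall factor = 25.0 mg/mL / (7.99 ng/mL) = 3.1289 × 10^6
Step-1 factor = 3.1289 × 10^6 / 1.5638 × 10^5 = 20.008
v = 2 mL / 20.008 = 0.100 mL

0.100 mL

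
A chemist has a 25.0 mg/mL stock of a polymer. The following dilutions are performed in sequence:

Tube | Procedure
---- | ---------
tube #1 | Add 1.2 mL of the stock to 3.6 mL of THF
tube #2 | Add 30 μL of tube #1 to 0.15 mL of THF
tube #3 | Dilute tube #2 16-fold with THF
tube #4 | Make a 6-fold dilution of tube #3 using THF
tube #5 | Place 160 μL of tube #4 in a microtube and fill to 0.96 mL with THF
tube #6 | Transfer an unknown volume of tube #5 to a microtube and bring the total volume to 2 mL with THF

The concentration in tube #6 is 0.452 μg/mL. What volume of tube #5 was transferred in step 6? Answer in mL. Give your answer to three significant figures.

0.500 mL

Step 1: 1.2 mL + 3.6 mL = 4.8 mL total → factor 4.8/1.2 = 4
Step 2: 30 μL + 0.15 mL = 180 μL total → factor 180/30 = 6
Step 3: 16-fold → factor 16
Step 4: 6-fold → factor 6
Step 5: 160 μL brought to 0.96 mL → factor 960/160 = 6
Step 6: v brought to 2 mL → factor = 2 mL/v
Product of known-step factors = 13824
Overall factor = 25.0 mg/mL / (0.452 μg/mL) = 55310
Step-6 factor = 55310 / 13824 = 4.001
v = 2 mL / 4.001 = 0.500 mL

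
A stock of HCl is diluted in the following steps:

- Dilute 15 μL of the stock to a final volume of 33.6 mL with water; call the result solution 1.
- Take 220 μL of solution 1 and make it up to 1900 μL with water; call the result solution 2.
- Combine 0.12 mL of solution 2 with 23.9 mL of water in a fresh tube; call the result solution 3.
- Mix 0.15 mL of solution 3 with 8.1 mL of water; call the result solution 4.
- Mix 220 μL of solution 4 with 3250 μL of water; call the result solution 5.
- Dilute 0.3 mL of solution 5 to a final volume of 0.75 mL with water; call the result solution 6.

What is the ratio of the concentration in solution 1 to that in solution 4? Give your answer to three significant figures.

Step 1: 15 μL brought to 33.6 mL → factor 33600/15 = 2240
Step 2: 220 μL brought to 1900 μL → factor 1900/220 = 8.6364
Step 3: 0.12 mL + 23.9 mL = 24.02 mL total → factor 24.02/0.12 = 200.17
Step 4: 0.15 mL + 8.1 mL = 8.25 mL total → factor 8.25/0.15 = 55
Dilution factor to solution 1 = 2240; to solution 4 = 2.1298 × 10^8
[solution 1]/[solution 4] = (factor to solution 4)/(factor to solution 1) = 2.1298 × 10^8/2240 = 9.51 × 10^4

9.51 × 10^4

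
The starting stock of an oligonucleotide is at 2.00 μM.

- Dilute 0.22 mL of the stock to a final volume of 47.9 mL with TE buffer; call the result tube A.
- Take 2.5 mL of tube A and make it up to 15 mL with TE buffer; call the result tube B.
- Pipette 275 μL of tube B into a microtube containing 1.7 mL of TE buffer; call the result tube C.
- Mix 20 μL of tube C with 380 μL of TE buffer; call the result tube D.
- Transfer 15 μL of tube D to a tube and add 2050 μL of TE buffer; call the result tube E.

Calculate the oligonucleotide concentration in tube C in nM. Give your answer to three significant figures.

Step 1: 0.22 mL brought to 47.9 mL → factor 47.9/0.22 = 217.73
Step 2: 2.5 mL brought to 15 mL → factor 15/2.5 = 6
Step 3: 275 μL + 1.7 mL = 1975 μL total → factor 1975/275 = 7.1818
Dilution factor through tube C = 217.73 × 6 × 7.1818 = 9382.1
[tube C] = 2.00 μM / 9382.1 = 0.0002132 μM = 0.213 nM

0.213 nM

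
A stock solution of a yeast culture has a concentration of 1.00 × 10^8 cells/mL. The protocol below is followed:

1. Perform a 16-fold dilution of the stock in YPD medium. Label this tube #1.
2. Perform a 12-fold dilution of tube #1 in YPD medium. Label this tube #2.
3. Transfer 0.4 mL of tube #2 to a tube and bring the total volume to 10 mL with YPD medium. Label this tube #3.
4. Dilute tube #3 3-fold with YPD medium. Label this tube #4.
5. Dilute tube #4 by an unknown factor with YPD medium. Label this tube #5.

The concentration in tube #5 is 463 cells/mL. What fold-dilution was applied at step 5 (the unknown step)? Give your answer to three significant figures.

Step 1: 16-fold → factor 16
Step 2: 12-fold → factor 12
Step 3: 0.4 mL brought to 10 mL → factor 10/0.4 = 25
Step 4: 3-fold → factor 3
Step 5: unknown factor x
Product of known-step factors = 14400
Overall factor = 1.00 × 10^8 cells/mL / (463 cells/mL) = 2.1598 × 10^5
x = 2.1598 × 10^5 / 14400 = 15.0

15.0-fold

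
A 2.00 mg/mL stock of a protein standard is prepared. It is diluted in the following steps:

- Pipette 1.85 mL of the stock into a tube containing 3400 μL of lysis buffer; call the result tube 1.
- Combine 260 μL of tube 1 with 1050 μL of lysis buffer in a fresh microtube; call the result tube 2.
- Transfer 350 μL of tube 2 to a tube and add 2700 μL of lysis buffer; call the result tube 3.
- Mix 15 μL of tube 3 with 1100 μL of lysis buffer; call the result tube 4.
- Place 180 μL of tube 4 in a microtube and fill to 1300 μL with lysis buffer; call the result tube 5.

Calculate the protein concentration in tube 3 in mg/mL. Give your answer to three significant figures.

Step 1: 1.85 mL + 3400 μL = 5.25 mL total → factor 5.25/1.85 = 2.8378
Step 2: 260 μL + 1050 μL = 1310 μL total → factor 1310/260 = 5.0385
Step 3: 350 μL + 2700 μL = 3050 μL total → factor 3050/350 = 8.7143
Dilution factor through tube 3 = 2.8378 × 5.0385 × 8.7143 = 124.6
[tube 3] = 2.00 mg/mL / 124.6 = 0.0161 mg/mL

0.0161 mg/mL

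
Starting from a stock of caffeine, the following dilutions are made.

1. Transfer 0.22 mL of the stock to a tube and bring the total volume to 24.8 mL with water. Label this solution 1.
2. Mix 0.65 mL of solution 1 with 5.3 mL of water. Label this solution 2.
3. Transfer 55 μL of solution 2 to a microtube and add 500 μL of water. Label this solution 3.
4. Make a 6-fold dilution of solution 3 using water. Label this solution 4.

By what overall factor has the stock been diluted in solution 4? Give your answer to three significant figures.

Step 1: 0.22 mL brought to 24.8 mL → factor 24.8/0.22 = 112.73
Step 2: 0.65 mL + 5.3 mL = 5.95 mL total → factor 5.95/0.65 = 9.1538
Step 3: 55 μL + 500 μL = 555 μL total → factor 555/55 = 10.091
Step 4: 6-fold → factor 6
Overall dilution factor = 112.73 × 9.1538 × 10.091 × 6 = 62476

6.25 × 10^4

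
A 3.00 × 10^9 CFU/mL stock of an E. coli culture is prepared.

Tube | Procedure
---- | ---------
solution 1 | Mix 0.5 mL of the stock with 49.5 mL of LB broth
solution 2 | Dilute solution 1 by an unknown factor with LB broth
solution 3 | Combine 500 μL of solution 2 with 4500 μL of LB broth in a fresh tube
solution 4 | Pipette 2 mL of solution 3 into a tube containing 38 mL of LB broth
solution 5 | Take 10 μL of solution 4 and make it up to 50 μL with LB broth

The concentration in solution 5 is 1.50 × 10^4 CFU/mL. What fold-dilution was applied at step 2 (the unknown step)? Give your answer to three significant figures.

Step 1: 0.5 mL + 49.5 mL = 50 mL total → factor 50/0.5 = 100
Step 2: unknown factor x
Step 3: 500 μL + 4500 μL = 5000 μL total → factor 5000/500 = 10
Step 4: 2 mL + 38 mL = 40 mL total → factor 40/2 = 20
Step 5: 10 μL brought to 50 μL → factor 50/10 = 5
Product of known-step factors = 1 × 10^5
Overall factor = 3.00 × 10^9 CFU/mL / (1.50 × 10^4 CFU/mL) = 2 × 10^5
x = 2 × 10^5 / 1 × 10^5 = 2.00

2.00-fold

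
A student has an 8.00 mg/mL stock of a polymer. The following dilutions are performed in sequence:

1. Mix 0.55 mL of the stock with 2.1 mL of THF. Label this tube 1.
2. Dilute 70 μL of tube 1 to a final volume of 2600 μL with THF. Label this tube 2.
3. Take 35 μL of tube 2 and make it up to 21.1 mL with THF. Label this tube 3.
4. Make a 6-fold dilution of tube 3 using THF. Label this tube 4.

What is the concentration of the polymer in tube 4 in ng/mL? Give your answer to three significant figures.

Step 1: 0.55 mL + 2.1 mL = 2.65 mL total → factor 2.65/0.55 = 4.8182
Step 2: 70 μL brought to 2600 μL → factor 2600/70 = 37.143
Step 3: 35 μL brought to 21.1 mL → factor 21100/35 = 602.86
Step 4: 6-fold → factor 6
Overall dilution factor = 4.8182 × 37.143 × 602.86 × 6 = 6.4733 × 10^5
Final = 8.00 mg/mL / 6.4733 × 10^5 = 1.236 × 10^-5 mg/mL = 12.4 ng/mL

12.4 ng/mL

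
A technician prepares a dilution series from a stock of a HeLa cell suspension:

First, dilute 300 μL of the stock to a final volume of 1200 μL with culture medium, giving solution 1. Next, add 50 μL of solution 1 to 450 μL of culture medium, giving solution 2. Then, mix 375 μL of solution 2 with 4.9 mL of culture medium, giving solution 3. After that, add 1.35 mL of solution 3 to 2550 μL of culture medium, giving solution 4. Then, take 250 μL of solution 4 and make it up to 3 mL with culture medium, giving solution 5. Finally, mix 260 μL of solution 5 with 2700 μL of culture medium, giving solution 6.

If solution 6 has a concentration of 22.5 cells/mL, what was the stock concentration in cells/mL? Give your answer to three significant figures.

5.00 × 10^6 cells/mL

Step 1: 300 μL brought to 1200 μL → factor 1200/300 = 4
Step 2: 50 μL + 450 μL = 500 μL total → factor 500/50 = 10
Step 3: 375 μL + 4.9 mL = 5275 μL total → factor 5275/375 = 14.067
Step 4: 1.35 mL + 2550 μL = 3.9 mL total → factor 3.9/1.35 = 2.8889
Step 5: 250 μL brought to 3 mL → factor 3000/250 = 12
Step 6: 260 μL + 2700 μL = 2960 μL total → factor 2960/260 = 11.385
Overall dilution factor = 4 × 10 × 14.067 × 2.8889 × 12 × 11.385 = 2.2207 × 10^5
Stock = 22.5 cells/mL × 2.2207 × 10^5 = 5.00 × 10^6 cells/mL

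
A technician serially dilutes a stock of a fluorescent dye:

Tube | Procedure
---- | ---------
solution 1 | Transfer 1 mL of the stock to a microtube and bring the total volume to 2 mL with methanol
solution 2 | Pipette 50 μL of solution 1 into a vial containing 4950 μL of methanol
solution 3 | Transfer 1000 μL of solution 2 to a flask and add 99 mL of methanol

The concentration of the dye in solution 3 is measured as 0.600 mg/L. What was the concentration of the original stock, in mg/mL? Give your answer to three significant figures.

Step 1: 1 mL brought to 2 mL → factor 2/1 = 2
Step 2: 50 μL + 4950 μL = 5000 μL total → factor 5000/50 = 100
Step 3: 1000 μL + 99 mL = 1 × 10^5 μL total → factor 1 × 10^5/1000 = 100
Overall dilution factor = 2 × 100 × 100 = 20000
Stock = 0.600 mg/L × 20000 = 1.200 × 10^4 mg/L = 12.0 mg/mL

12.0 mg/mL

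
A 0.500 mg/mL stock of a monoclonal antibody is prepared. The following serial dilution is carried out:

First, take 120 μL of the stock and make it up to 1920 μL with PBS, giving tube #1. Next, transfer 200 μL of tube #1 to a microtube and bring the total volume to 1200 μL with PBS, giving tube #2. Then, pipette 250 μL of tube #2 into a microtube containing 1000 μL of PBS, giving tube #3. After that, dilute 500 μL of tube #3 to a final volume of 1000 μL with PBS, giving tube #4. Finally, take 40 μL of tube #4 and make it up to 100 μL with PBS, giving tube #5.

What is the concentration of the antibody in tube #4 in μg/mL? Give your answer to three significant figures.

0.521 μg/mL

Step 1: 120 μL brought to 1920 μL → factor 1920/120 = 16
Step 2: 200 μL brought to 1200 μL → factor 1200/200 = 6
Step 3: 250 μL + 1000 μL = 1250 μL total → factor 1250/250 = 5
Step 4: 500 μL brought to 1000 μL → factor 1000/500 = 2
Dilution factor through tube #4 = 16 × 6 × 5 × 2 = 960
[tube #4] = 0.500 mg/mL / 960 = 0.0005208 mg/mL = 0.521 μg/mL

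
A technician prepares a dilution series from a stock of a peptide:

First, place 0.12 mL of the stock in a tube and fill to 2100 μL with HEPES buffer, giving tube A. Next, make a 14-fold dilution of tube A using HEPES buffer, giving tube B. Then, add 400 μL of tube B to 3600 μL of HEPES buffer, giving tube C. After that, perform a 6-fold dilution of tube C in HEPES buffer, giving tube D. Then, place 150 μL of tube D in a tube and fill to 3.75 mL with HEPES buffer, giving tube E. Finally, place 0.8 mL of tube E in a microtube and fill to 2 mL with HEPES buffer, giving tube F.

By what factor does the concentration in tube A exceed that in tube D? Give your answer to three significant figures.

840

Step 1: 0.12 mL brought to 2100 μL → factor 2.1/0.12 = 17.5
Step 2: 14-fold → factor 14
Step 3: 400 μL + 3600 μL = 4000 μL total → factor 4000/400 = 10
Step 4: 6-fold → factor 6
Dilution factor to tube A = 17.5; to tube D = 14700
[tube A]/[tube D] = (factor to tube D)/(factor to tube A) = 14700/17.5 = 840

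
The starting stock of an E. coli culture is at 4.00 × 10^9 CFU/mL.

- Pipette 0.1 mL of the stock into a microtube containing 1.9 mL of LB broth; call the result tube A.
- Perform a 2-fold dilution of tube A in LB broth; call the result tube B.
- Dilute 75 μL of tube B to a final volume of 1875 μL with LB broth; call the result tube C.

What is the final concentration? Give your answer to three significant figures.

4.00 × 10^6 CFU/mL

Step 1: 0.1 mL + 1.9 mL = 2 mL total → factor 2/0.1 = 20
Step 2: 2-fold → factor 2
Step 3: 75 μL brought to 1875 μL → factor 1875/75 = 25
Overall dilution factor = 20 × 2 × 25 = 1000
Final = 4.00 × 10^9 CFU/mL / 1000 = 4.00 × 10^6 CFU/mL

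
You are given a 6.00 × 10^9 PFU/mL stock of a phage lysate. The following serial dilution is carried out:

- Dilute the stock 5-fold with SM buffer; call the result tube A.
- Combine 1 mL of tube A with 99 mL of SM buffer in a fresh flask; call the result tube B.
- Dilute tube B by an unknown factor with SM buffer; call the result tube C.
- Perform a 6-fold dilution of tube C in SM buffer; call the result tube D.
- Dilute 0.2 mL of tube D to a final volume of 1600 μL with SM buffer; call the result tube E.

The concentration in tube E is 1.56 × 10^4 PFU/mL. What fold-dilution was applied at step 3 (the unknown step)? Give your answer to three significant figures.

16.0-fold

Step 1: 5-fold → factor 5
Step 2: 1 mL + 99 mL = 100 mL total → factor 100/1 = 100
Step 3: unknown factor x
Step 4: 6-fold → factor 6
Step 5: 0.2 mL brought to 1600 μL → factor 1.6/0.2 = 8
Product of known-step factors = 24000
Overall factor = 6.00 × 10^9 PFU/mL / (1.56 × 10^4 PFU/mL) = 3.8462 × 10^5
x = 3.8462 × 10^5 / 24000 = 16.0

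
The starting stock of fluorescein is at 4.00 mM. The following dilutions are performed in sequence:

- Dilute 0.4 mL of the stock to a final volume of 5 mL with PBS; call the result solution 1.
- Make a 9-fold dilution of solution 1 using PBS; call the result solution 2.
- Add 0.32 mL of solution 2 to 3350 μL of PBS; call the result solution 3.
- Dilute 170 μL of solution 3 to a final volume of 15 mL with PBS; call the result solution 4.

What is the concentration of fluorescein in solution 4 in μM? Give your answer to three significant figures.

Step 1: 0.4 mL brought to 5 mL → factor 5/0.4 = 12.5
Step 2: 9-fold → factor 9
Step 3: 0.32 mL + 3350 μL = 3.67 mL total → factor 3.67/0.32 = 11.469
Step 4: 170 μL brought to 15 mL → factor 15000/170 = 88.235
Dilution factor through solution 4 = 12.5 × 9 × 11.469 × 88.235 = 1.1384 × 10^5
[solution 4] = 4.00 mM / 1.1384 × 10^5 = 3.514 × 10^-5 mM = 0.0351 μM

0.0351 μM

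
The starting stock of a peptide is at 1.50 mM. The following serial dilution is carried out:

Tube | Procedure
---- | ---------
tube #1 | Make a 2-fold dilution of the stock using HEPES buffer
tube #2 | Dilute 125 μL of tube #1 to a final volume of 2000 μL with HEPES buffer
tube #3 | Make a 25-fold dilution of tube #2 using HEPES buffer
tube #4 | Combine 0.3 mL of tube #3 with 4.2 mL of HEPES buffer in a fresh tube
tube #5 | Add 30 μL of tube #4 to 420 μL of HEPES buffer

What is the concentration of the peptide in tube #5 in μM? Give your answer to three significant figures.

Step 1: 2-fold → factor 2
Step 2: 125 μL brought to 2000 μL → factor 2000/125 = 16
Step 3: 25-fold → factor 25
Step 4: 0.3 mL + 4.2 mL = 4.5 mL total → factor 4.5/0.3 = 15
Step 5: 30 μL + 420 μL = 450 μL total → factor 450/30 = 15
Overall dilution factor = 2 × 16 × 25 × 15 × 15 = 1.8 × 10^5
Final = 1.50 mM / 1.8 × 10^5 = 8.333 × 10^-6 mM = 0.00833 μM

0.00833 μM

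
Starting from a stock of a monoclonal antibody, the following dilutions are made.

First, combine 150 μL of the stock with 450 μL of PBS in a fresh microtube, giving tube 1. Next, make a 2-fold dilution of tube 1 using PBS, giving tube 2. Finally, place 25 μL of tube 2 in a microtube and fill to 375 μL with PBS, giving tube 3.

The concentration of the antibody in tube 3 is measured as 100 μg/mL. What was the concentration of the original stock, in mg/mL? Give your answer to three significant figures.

12.0 mg/mL

Step 1: 150 μL + 450 μL = 600 μL total → factor 600/150 = 4
Step 2: 2-fold → factor 2
Step 3: 25 μL brought to 375 μL → factor 375/25 = 15
Overall dilution factor = 4 × 2 × 15 = 120
Stock = 100 μg/mL × 120 = 1.200 × 10^4 μg/mL = 12.0 mg/mL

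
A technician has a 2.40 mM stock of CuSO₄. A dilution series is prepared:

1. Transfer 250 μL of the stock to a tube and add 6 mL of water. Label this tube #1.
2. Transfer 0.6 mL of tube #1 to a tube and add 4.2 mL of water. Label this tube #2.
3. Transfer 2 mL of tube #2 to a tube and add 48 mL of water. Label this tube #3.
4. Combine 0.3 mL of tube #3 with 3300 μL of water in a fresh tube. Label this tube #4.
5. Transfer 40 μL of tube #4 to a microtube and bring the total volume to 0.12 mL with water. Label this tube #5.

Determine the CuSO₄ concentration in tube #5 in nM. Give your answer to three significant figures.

Step 1: 250 μL + 6 mL = 6250 μL total → factor 6250/250 = 25
Step 2: 0.6 mL + 4.2 mL = 4.8 mL total → factor 4.8/0.6 = 8
Step 3: 2 mL + 48 mL = 50 mL total → factor 50/2 = 25
Step 4: 0.3 mL + 3300 μL = 3.6 mL total → factor 3.6/0.3 = 12
Step 5: 40 μL brought to 0.12 mL → factor 120/40 = 3
Overall dilution factor = 25 × 8 × 25 × 12 × 3 = 1.8 × 10^5
Final = 2.40 mM / 1.8 × 10^5 = 1.333 × 10^-5 mM = 13.3 nM

13.3 nM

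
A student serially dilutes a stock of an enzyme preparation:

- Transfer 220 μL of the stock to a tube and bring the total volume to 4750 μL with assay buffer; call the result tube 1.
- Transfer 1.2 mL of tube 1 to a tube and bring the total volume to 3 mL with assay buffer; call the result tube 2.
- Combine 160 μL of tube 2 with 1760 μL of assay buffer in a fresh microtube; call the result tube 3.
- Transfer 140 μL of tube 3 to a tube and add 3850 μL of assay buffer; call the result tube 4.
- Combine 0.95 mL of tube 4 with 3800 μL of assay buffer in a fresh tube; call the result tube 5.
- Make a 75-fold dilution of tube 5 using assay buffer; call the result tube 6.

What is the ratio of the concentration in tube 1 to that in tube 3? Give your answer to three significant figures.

Step 1: 220 μL brought to 4750 μL → factor 4750/220 = 21.591
Step 2: 1.2 mL brought to 3 mL → factor 3/1.2 = 2.5
Step 3: 160 μL + 1760 μL = 1920 μL total → factor 1920/160 = 12
Dilution factor to tube 1 = 21.591; to tube 3 = 647.73
[tube 1]/[tube 3] = (factor to tube 3)/(factor to tube 1) = 647.73/21.591 = 30.0

30.0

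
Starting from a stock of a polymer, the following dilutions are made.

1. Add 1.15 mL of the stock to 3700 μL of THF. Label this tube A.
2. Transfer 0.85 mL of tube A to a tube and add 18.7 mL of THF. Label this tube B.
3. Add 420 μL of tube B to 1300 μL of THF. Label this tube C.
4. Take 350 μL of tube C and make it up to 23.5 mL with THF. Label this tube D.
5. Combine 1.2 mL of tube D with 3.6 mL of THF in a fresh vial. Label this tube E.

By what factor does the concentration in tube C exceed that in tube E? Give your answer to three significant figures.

Step 1: 1.15 mL + 3700 μL = 4.85 mL total → factor 4.85/1.15 = 4.2174
Step 2: 0.85 mL + 18.7 mL = 19.55 mL total → factor 19.55/0.85 = 23
Step 3: 420 μL + 1300 μL = 1720 μL total → factor 1720/420 = 4.0952
Step 4: 350 μL brought to 23.5 mL → factor 23500/350 = 67.143
Step 5: 1.2 mL + 3.6 mL = 4.8 mL total → factor 4.8/1.2 = 4
Dilution factor to tube C = 397.24; to tube E = 1.0669 × 10^5
[tube C]/[tube E] = (factor to tube E)/(factor to tube C) = 1.0669 × 10^5/397.24 = 269

269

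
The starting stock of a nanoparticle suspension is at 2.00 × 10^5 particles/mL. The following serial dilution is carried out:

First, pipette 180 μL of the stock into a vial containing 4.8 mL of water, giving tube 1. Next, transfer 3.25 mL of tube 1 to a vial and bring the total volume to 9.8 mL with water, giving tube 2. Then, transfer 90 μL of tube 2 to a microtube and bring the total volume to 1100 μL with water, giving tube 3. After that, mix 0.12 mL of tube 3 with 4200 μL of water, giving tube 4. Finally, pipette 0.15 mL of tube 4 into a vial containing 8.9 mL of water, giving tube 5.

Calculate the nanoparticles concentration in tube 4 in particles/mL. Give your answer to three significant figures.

Step 1: 180 μL + 4.8 mL = 4980 μL total → factor 4980/180 = 27.667
Step 2: 3.25 mL brought to 9.8 mL → factor 9.8/3.25 = 3.0154
Step 3: 90 μL brought to 1100 μL → factor 1100/90 = 12.222
Step 4: 0.12 mL + 4200 μL = 4.32 mL total → factor 4.32/0.12 = 36
Dilution factor through tube 4 = 27.667 × 3.0154 × 12.222 × 36 = 36707
[tube 4] = 2.00 × 10^5 particles/mL / 36707 = 5.45 particles/mL

5.45 particles/mL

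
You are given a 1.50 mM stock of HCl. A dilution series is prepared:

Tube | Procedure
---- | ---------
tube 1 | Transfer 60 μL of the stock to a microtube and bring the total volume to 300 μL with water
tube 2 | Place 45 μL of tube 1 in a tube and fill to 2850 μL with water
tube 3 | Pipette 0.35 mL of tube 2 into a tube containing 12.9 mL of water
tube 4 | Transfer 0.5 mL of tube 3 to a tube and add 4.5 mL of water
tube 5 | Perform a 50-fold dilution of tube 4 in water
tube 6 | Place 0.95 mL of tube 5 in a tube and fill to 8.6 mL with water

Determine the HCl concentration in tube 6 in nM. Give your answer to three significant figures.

Step 1: 60 μL brought to 300 μL → factor 300/60 = 5
Step 2: 45 μL brought to 2850 μL → factor 2850/45 = 63.333
Step 3: 0.35 mL + 12.9 mL = 13.25 mL total → factor 13.25/0.35 = 37.857
Step 4: 0.5 mL + 4.5 mL = 5 mL total → factor 5/0.5 = 10
Step 5: 50-fold → factor 50
Step 6: 0.95 mL brought to 8.6 mL → factor 8.6/0.95 = 9.0526
Overall dilution factor = 5 × 63.333 × 37.857 × 10 × 50 × 9.0526 = 5.4262 × 10^7
Final = 1.50 mM / 5.4262 × 10^7 = 2.764 × 10^-8 mM = 0.0276 nM

0.0276 nM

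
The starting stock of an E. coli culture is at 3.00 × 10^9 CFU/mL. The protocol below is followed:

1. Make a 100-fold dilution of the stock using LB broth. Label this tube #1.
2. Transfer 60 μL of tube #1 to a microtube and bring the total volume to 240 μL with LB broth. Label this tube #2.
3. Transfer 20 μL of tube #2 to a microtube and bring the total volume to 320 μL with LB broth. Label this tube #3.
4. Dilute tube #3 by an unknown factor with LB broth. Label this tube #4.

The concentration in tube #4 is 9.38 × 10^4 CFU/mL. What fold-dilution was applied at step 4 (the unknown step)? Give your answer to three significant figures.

Step 1: 100-fold → factor 100
Step 2: 60 μL brought to 240 μL → factor 240/60 = 4
Step 3: 20 μL brought to 320 μL → factor 320/20 = 16
Step 4: unknown factor x
Product of known-step factors = 6400
Overall factor = 3.00 × 10^9 CFU/mL / (9.38 × 10^4 CFU/mL) = 31983
x = 31983 / 6400 = 5.00

5.00-fold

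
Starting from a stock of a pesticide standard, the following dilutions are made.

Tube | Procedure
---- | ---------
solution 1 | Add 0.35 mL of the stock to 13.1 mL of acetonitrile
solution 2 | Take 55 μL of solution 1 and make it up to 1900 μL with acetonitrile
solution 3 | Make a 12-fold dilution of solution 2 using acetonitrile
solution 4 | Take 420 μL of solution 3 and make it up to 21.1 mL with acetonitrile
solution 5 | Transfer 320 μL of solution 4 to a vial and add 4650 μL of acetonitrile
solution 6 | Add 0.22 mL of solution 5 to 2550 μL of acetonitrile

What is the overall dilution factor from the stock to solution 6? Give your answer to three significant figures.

Step 1: 0.35 mL + 13.1 mL = 13.45 mL total → factor 13.45/0.35 = 38.429
Step 2: 55 μL brought to 1900 μL → factor 1900/55 = 34.545
Step 3: 12-fold → factor 12
Step 4: 420 μL brought to 21.1 mL → factor 21100/420 = 50.238
Step 5: 320 μL + 4650 μL = 4970 μL total → factor 4970/320 = 15.531
Step 6: 0.22 mL + 2550 μL = 2.77 mL total → factor 2.77/0.22 = 12.591
Overall dilution factor = 38.429 × 34.545 × 12 × 50.238 × 15.531 × 12.591 = 1.565 × 10^8

1.57 × 10^8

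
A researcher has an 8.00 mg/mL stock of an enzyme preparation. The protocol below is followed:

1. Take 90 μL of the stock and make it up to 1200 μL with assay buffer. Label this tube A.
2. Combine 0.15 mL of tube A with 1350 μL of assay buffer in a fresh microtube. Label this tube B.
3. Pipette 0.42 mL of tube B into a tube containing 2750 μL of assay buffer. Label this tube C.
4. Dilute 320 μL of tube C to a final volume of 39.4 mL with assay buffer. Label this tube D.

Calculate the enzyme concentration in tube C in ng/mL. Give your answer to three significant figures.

7.95 × 10^3 ng/mL

Step 1: 90 μL brought to 1200 μL → factor 1200/90 = 13.333
Step 2: 0.15 mL + 1350 μL = 1.5 mL total → factor 1.5/0.15 = 10
Step 3: 0.42 mL + 2750 μL = 3.17 mL total → factor 3.17/0.42 = 7.5476
Dilution factor through tube C = 13.333 × 10 × 7.5476 = 1006.3
[tube C] = 8.00 mg/mL / 1006.3 = 0.007950 mg/mL = 7.95 × 10^3 ng/mL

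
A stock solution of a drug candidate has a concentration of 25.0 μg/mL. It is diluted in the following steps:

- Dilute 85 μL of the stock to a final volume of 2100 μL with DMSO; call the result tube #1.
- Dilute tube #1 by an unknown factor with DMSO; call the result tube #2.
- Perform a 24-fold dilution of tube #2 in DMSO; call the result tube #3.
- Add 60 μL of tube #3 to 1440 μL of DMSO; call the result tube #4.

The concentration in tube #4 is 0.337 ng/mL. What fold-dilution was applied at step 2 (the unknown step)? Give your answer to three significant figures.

Step 1: 85 μL brought to 2100 μL → factor 2100/85 = 24.706
Step 2: unknown factor x
Step 3: 24-fold → factor 24
Step 4: 60 μL + 1440 μL = 1500 μL total → factor 1500/60 = 25
Product of known-step factors = 14824
Overall factor = 25.0 μg/mL / (0.337 ng/mL) = 74184
x = 74184 / 14824 = 5.00

5.00-fold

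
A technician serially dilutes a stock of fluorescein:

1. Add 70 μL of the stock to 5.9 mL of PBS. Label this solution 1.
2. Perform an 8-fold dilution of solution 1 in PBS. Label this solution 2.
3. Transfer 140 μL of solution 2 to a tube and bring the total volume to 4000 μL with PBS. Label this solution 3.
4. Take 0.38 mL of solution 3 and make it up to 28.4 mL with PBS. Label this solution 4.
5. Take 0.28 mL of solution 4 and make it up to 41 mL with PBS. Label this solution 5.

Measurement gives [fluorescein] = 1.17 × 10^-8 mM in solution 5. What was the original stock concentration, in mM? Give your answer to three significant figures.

Step 1: 70 μL + 5.9 mL = 5970 μL total → factor 5970/70 = 85.286
Step 2: 8-fold → factor 8
Step 3: 140 μL brought to 4000 μL → factor 4000/140 = 28.571
Step 4: 0.38 mL brought to 28.4 mL → factor 28.4/0.38 = 74.737
Step 5: 0.28 mL brought to 41 mL → factor 41/0.28 = 146.43
Overall dilution factor = 85.286 × 8 × 28.571 × 74.737 × 146.43 = 2.1333 × 10^8
Stock = 1.17 × 10^-8 mM × 2.1333 × 10^8 = 2.50 mM

2.50 mM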